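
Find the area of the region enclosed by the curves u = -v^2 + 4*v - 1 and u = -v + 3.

Both boundary curves give u as a function of v, so integrate with respect to v. Setting them equal: -v^2 + 5*v - 4 = 0, i.e. -(v - 4)*(v - 1) = 0, so they meet at v = 1, 4.
For v in [1, 4], u = -v^2 + 4*v - 1 is on the right; area = ∫[1,4] (-v^2 + 5*v - 4) dv = 9/2.

9/2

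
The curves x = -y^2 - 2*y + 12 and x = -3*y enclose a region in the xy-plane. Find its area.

343/6

Both boundary curves give x as a function of y, so integrate with respect to y. Setting them equal: -y^2 + y + 12 = 0, i.e. -(y - 4)*(y + 3) = 0, so they meet at y = -3, 4.
For y in [-3, 4], x = -y^2 - 2*y + 12 is on the right; area = ∫[-3,4] (-y^2 + y + 12) dy = 343/6.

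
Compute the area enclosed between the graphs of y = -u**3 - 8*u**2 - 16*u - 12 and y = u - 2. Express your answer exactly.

Set the curves equal: -u**3 - 8*u**2 - 16*u - 12 = u - 2, so -u**3 - 8*u**2 - 17*u - 10 = 0, which factors as -(u + 1)*(u + 2)*(u + 5) = 0. The curves meet at u = -5, -2, -1.
On [-5, -2], y = u - 2 is on top; that piece has area ∫[-5,-2] (-(-u**3 - 8*u**2 - 17*u - 10)) du = 45/4.
On [-2, -1], y = -u**3 - 8*u**2 - 16*u - 12 is on top; that piece has area ∫[-2,-1] (-u**3 - 8*u**2 - 17*u - 10) du = 7/12.
Total enclosed area = 45/4 + 7/12 = 71/6.

71/6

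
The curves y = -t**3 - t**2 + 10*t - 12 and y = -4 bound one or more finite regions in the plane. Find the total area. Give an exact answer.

443/6

Set the curves equal: -t**3 - t**2 + 10*t - 12 = -4, so -t**3 - t**2 + 10*t - 8 = 0, which factors as -(t - 2)*(t - 1)*(t + 4) = 0. The curves meet at t = -4, 1, 2.
On [-4, 1], y = -4 is on top; that piece has area ∫[-4,1] (-(-t**3 - t**2 + 10*t - 8)) dt = 875/12.
On [1, 2], y = -t**3 - t**2 + 10*t - 12 is on top; that piece has area ∫[1,2] (-t**3 - t**2 + 10*t - 8) dt = 11/12.
Total enclosed area = 875/12 + 11/12 = 443/6.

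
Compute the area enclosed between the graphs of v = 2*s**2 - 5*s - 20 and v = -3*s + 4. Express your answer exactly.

Set the curves equal: 2*s**2 - 5*s - 20 = -3*s + 4, so 2*s**2 - 2*s - 24 = 0, which factors as 2*(s - 4)*(s + 3) = 0. The curves meet at s = -3, 4.
On [-3, 4], v = -3*s + 4 is on top; that piece has area ∫[-3,4] (-(2*s**2 - 2*s - 24)) ds = 343/3.

343/3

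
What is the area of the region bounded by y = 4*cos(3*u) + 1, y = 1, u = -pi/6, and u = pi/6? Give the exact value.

8/3

On [-pi/6, pi/6], (4*cos(3*u) + 1) - (1) = 4*cos(3*u) is ≥ 0 throughout, so the area is a single integral of |4*cos(3*u)|.
∫[-pi/6,pi/6] (4*cos(3*u)) du = 8/3.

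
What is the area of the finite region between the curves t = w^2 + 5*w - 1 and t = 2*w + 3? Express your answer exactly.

Both boundary curves give t as a function of w, so integrate with respect to w. Setting them equal: w^2 + 3*w - 4 = 0, i.e. (w - 1)*(w + 4) = 0, so they meet at w = -4, 1.
For w in [-4, 1], t = w^2 + 5*w - 1 is on the left; area = ∫[-4,1] (-(w^2 + 3*w - 4)) dw = 125/6.

125/6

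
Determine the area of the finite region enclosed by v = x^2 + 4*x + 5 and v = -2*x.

32/3

Set the curves equal: x^2 + 4*x + 5 = -2*x, so x^2 + 6*x + 5 = 0, which factors as (x + 1)*(x + 5) = 0. The curves meet at x = -5, -1.
On [-5, -1], v = -2*x is on top; that piece has area ∫[-5,-1] (-(x^2 + 6*x + 5)) dx = 32/3.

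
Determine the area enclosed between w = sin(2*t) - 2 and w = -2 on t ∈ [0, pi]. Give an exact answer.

The difference (sin(2*t) - 2) - (-2) = sin(2*t) changes sign at t = pi/2 inside [0, pi], so split the integral there.
∫[0,pi/2] (sin(2*t)) dt = 1.
∫[pi/2,pi] (sin(2*t)) dt = -1; the area of that piece is 1.
Total area = 1 + 1 = 2.

2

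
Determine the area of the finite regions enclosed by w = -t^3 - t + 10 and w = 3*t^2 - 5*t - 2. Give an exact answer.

131/4

Set the curves equal: -t^3 - t + 10 = 3*t^2 - 5*t - 2, so -t^3 - 3*t^2 + 4*t + 12 = 0, which factors as -(t - 2)*(t + 2)*(t + 3) = 0. The curves meet at t = -3, -2, 2.
On [-3, -2], w = 3*t^2 - 5*t - 2 is on top; that piece has area ∫[-3,-2] (-(-t^3 - 3*t^2 + 4*t + 12)) dt = 3/4.
On [-2, 2], w = -t^3 - t + 10 is on top; that piece has area ∫[-2,2] (-t^3 - 3*t^2 + 4*t + 12) dt = 32.
Total enclosed area = 3/4 + 32 = 131/4.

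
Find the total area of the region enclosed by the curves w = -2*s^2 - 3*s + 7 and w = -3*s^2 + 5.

1/6

Set the curves equal: -2*s^2 - 3*s + 7 = -3*s^2 + 5, so s^2 - 3*s + 2 = 0, which factors as (s - 2)*(s - 1) = 0. The curves meet at s = 1, 2.
On [1, 2], w = -3*s^2 + 5 is on top; that piece has area ∫[1,2] (-(s^2 - 3*s + 2)) ds = 1/6.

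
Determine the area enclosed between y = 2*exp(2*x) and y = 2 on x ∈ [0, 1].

On [0, 1], (2*exp(2*x)) - (2) = 2*exp(2*x) - 2 is ≥ 0 throughout, so the area is a single integral of |2*exp(2*x) - 2|.
∫[0,1] (2*exp(2*x) - 2) dx = -3 + exp(2).

-3 + exp(2)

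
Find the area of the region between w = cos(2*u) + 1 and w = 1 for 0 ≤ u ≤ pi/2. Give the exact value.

The difference (cos(2*u) + 1) - (1) = cos(2*u) changes sign at u = pi/4 inside [0, pi/2], so split the integral there.
∫[0,pi/4] (cos(2*u)) du = 1/2.
∫[pi/4,pi/2] (cos(2*u)) du = -1/2; the area of that piece is 1/2.
Total area = 1/2 + 1/2 = 1.

1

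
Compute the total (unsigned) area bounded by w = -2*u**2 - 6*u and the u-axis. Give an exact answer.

9

The curve meets the u-axis where -2*u**2 - 6*u = 0, i.e. -2*u*(u + 3) = 0, at u = -3, 0.
On [-3, 0] the curve lies above the axis; ∫[-3,0] (-2*u**2 - 6*u) du = 9, giving area 9.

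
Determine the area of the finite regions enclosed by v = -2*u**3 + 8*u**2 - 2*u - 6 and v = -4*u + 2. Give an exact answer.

253/6

Set the curves equal: -2*u**3 + 8*u**2 - 2*u - 6 = -4*u + 2, so -2*u**3 + 8*u**2 + 2*u - 8 = 0, which factors as -2*(u - 4)*(u - 1)*(u + 1) = 0. The curves meet at u = -1, 1, 4.
On [-1, 1], v = -4*u + 2 is on top; that piece has area ∫[-1,1] (-(-2*u**3 + 8*u**2 + 2*u - 8)) du = 32/3.
On [1, 4], v = -2*u**3 + 8*u**2 - 2*u - 6 is on top; that piece has area ∫[1,4] (-2*u**3 + 8*u**2 + 2*u - 8) du = 63/2.
Total enclosed area = 32/3 + 63/2 = 253/6.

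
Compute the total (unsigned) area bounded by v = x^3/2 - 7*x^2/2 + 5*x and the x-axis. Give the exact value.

The curve meets the x-axis where x^3/2 - 7*x^2/2 + 5*x = 0, i.e. x*(x - 5)*(x - 2)/2 = 0, at x = 0, 2, 5.
On [0, 2] the curve lies above the axis; ∫[0,2] (x^3/2 - 7*x^2/2 + 5*x) dx = 8/3, giving area 8/3.
On [2, 5] the curve lies below the axis; ∫[2,5] (x^3/2 - 7*x^2/2 + 5*x) dx = -63/8, giving area 63/8.
Total area = 8/3 + 63/8 = 253/24.

253/24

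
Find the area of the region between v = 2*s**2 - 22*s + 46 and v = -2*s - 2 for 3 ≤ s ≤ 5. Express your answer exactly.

The difference (2*s**2 - 22*s + 46) - (-2*s - 2) = 2*s**2 - 20*s + 48 changes sign at s = 4 inside [3, 5], so split the integral there.
∫[3,4] (2*s**2 - 20*s + 48) ds = 8/3.
∫[4,5] (2*s**2 - 20*s + 48) ds = -4/3; the area of that piece is 4/3.
Total area = 8/3 + 4/3 = 4.

4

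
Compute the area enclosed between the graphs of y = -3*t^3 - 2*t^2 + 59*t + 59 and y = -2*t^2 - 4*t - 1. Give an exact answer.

2997/4

Set the curves equal: -3*t^3 - 2*t^2 + 59*t + 59 = -2*t^2 - 4*t - 1, so -3*t^3 + 63*t + 60 = 0, which factors as -3*(t - 5)*(t + 1)*(t + 4) = 0. The curves meet at t = -4, -1, 5.
On [-4, -1], y = -2*t^2 - 4*t - 1 is on top; that piece has area ∫[-4,-1] (-(-3*t^3 + 63*t + 60)) dt = 405/4.
On [-1, 5], y = -3*t^3 - 2*t^2 + 59*t + 59 is on top; that piece has area ∫[-1,5] (-3*t^3 + 63*t + 60) dt = 648.
Total enclosed area = 405/4 + 648 = 2997/4.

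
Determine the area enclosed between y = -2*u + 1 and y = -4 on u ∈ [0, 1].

On [0, 1], (-2*u + 1) - (-4) = -2*u + 5 is ≥ 0 throughout, so the area is a single integral of |-2*u + 5|.
∫[0,1] (-2*u + 5) du = 4.

4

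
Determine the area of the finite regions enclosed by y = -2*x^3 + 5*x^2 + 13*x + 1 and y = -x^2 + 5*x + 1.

131/2

Set the curves equal: -2*x^3 + 5*x^2 + 13*x + 1 = -x^2 + 5*x + 1, so -2*x^3 + 6*x^2 + 8*x = 0, which factors as -2*x*(x - 4)*(x + 1) = 0. The curves meet at x = -1, 0, 4.
On [-1, 0], y = -x^2 + 5*x + 1 is on top; that piece has area ∫[-1,0] (-(-2*x^3 + 6*x^2 + 8*x)) dx = 3/2.
On [0, 4], y = -2*x^3 + 5*x^2 + 13*x + 1 is on top; that piece has area ∫[0,4] (-2*x^3 + 6*x^2 + 8*x) dx = 64.
Total enclosed area = 3/2 + 64 = 131/2.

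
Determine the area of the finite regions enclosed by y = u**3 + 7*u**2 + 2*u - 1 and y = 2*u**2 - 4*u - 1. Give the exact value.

37/12

Set the curves equal: u**3 + 7*u**2 + 2*u - 1 = 2*u**2 - 4*u - 1, so u**3 + 5*u**2 + 6*u = 0, which factors as u*(u + 2)*(u + 3) = 0. The curves meet at u = -3, -2, 0.
On [-3, -2], y = u**3 + 7*u**2 + 2*u - 1 is on top; that piece has area ∫[-3,-2] (u**3 + 5*u**2 + 6*u) du = 5/12.
On [-2, 0], y = 2*u**2 - 4*u - 1 is on top; that piece has area ∫[-2,0] (-(u**3 + 5*u**2 + 6*u)) du = 8/3.
Total enclosed area = 5/12 + 8/3 = 37/12.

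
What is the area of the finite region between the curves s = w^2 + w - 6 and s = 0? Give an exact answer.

Both boundary curves give s as a function of w, so integrate with respect to w. Setting them equal: w^2 + w - 6 = 0, i.e. (w - 2)*(w + 3) = 0, so they meet at w = -3, 2.
For w in [-3, 2], s = w^2 + w - 6 is on the left; area = ∫[-3,2] (-(w^2 + w - 6)) dw = 125/6.

125/6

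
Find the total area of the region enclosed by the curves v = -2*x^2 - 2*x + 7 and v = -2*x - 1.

64/3

Set the curves equal: -2*x^2 - 2*x + 7 = -2*x - 1, so -2*x^2 + 8 = 0, which factors as -2*(x - 2)*(x + 2) = 0. The curves meet at x = -2, 2.
On [-2, 2], v = -2*x^2 - 2*x + 7 is on top; that piece has area ∫[-2,2] (-2*x^2 + 8) dx = 64/3.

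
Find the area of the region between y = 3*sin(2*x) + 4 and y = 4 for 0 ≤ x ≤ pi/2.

3

On [0, pi/2], (3*sin(2*x) + 4) - (4) = 3*sin(2*x) is ≥ 0 throughout, so the area is a single integral of |3*sin(2*x)|.
∫[0,pi/2] (3*sin(2*x)) dx = 3.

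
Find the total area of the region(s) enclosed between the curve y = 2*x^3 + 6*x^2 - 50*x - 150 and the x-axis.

The curve meets the x-axis where 2*x^3 + 6*x^2 - 50*x - 150 = 0, i.e. 2*(x - 5)*(x + 3)*(x + 5) = 0, at x = -5, -3, 5.
On [-5, -3] the curve lies above the axis; ∫[-5,-3] (2*x^3 + 6*x^2 - 50*x - 150) dx = 24, giving area 24.
On [-3, 5] the curve lies below the axis; ∫[-3,5] (2*x^3 + 6*x^2 - 50*x - 150) dx = -1024, giving area 1024.
Total area = 24 + 1024 = 1048.

1048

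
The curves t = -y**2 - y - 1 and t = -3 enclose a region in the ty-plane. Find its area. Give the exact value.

9/2

Both boundary curves give t as a function of y, so integrate with respect to y. Setting them equal: -y**2 - y + 2 = 0, i.e. -(y - 1)*(y + 2) = 0, so they meet at y = -2, 1.
For y in [-2, 1], t = -y**2 - y - 1 is on the right; area = ∫[-2,1] (-y**2 - y + 2) dy = 9/2.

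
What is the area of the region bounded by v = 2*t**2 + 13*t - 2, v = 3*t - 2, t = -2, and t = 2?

The difference (2*t**2 + 13*t - 2) - (3*t - 2) = 2*t**2 + 10*t changes sign at t = 0 inside [-2, 2], so split the integral there.
∫[-2,0] (2*t**2 + 10*t) dt = -44/3; the area of that piece is 44/3.
∫[0,2] (2*t**2 + 10*t) dt = 76/3.
Total area = 44/3 + 76/3 = 40.

40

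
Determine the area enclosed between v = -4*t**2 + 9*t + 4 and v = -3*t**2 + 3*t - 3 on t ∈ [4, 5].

On [4, 5], (-4*t**2 + 9*t + 4) - (-3*t**2 + 3*t - 3) = -t**2 + 6*t + 7 is ≥ 0 throughout, so the area is a single integral of |-t**2 + 6*t + 7|.
∫[4,5] (-t**2 + 6*t + 7) dt = 41/3.

41/3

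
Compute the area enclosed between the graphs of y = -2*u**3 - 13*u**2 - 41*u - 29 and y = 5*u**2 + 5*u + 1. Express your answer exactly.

16

Set the curves equal: -2*u**3 - 13*u**2 - 41*u - 29 = 5*u**2 + 5*u + 1, so -2*u**3 - 18*u**2 - 46*u - 30 = 0, which factors as -2*(u + 1)*(u + 3)*(u + 5) = 0. The curves meet at u = -5, -3, -1.
On [-5, -3], y = 5*u**2 + 5*u + 1 is on top; that piece has area ∫[-5,-3] (-(-2*u**3 - 18*u**2 - 46*u - 30)) du = 8.
On [-3, -1], y = -2*u**3 - 13*u**2 - 41*u - 29 is on top; that piece has area ∫[-3,-1] (-2*u**3 - 18*u**2 - 46*u - 30) du = 8.
Total enclosed area = 8 + 8 = 16.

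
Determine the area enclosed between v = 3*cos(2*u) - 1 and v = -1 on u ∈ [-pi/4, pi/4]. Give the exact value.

On [-pi/4, pi/4], (3*cos(2*u) - 1) - (-1) = 3*cos(2*u) is ≥ 0 throughout, so the area is a single integral of |3*cos(2*u)|.
∫[-pi/4,pi/4] (3*cos(2*u)) du = 3.

3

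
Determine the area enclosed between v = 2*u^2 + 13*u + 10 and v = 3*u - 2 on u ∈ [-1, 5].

On [-1, 5], (2*u^2 + 13*u + 10) - (3*u - 2) = 2*u^2 + 10*u + 12 is ≥ 0 throughout, so the area is a single integral of |2*u^2 + 10*u + 12|.
∫[-1,5] (2*u^2 + 10*u + 12) du = 276.

276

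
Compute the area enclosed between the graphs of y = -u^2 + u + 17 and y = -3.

243/2

Set the curves equal: -u^2 + u + 17 = -3, so -u^2 + u + 20 = 0, which factors as -(u - 5)*(u + 4) = 0. The curves meet at u = -4, 5.
On [-4, 5], y = -u^2 + u + 17 is on top; that piece has area ∫[-4,5] (-u^2 + u + 20) du = 243/2.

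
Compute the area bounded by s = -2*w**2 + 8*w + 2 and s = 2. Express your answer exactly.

64/3

Both boundary curves give s as a function of w, so integrate with respect to w. Setting them equal: -2*w**2 + 8*w = 0, i.e. -2*w*(w - 4) = 0, so they meet at w = 0, 4.
For w in [0, 4], s = -2*w**2 + 8*w + 2 is on the right; area = ∫[0,4] (-2*w**2 + 8*w) dw = 64/3.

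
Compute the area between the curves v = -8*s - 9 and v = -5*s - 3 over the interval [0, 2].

18

On [0, 2], (-8*s - 9) - (-5*s - 3) = -3*s - 6 is ≤ 0 throughout, so the area is a single integral of |-3*s - 6|.
∫[0,2] (-3*s - 6) ds = -18; the area of that piece is 18.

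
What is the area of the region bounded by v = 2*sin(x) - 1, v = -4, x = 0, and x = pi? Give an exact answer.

4 + 3*pi

On [0, pi], (2*sin(x) - 1) - (-4) = 2*sin(x) + 3 is ≥ 0 throughout, so the area is a single integral of |2*sin(x) + 3|.
∫[0,pi] (2*sin(x) + 3) dx = 4 + 3*pi.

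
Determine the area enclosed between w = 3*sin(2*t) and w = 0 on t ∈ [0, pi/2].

3

On [0, pi/2], (3*sin(2*t)) - (0) = 3*sin(2*t) is ≥ 0 throughout, so the area is a single integral of |3*sin(2*t)|.
∫[0,pi/2] (3*sin(2*t)) dt = 3.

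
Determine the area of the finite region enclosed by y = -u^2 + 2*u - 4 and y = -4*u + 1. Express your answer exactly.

32/3

Set the curves equal: -u^2 + 2*u - 4 = -4*u + 1, so -u^2 + 6*u - 5 = 0, which factors as -(u - 5)*(u - 1) = 0. The curves meet at u = 1, 5.
On [1, 5], y = -u^2 + 2*u - 4 is on top; that piece has area ∫[1,5] (-u^2 + 6*u - 5) du = 32/3.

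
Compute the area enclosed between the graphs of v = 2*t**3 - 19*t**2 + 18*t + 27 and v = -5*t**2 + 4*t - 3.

296/3

Set the curves equal: 2*t**3 - 19*t**2 + 18*t + 27 = -5*t**2 + 4*t - 3, so 2*t**3 - 14*t**2 + 14*t + 30 = 0, which factors as 2*(t - 5)*(t - 3)*(t + 1) = 0. The curves meet at t = -1, 3, 5.
On [-1, 3], v = 2*t**3 - 19*t**2 + 18*t + 27 is on top; that piece has area ∫[-1,3] (2*t**3 - 14*t**2 + 14*t + 30) dt = 256/3.
On [3, 5], v = -5*t**2 + 4*t - 3 is on top; that piece has area ∫[3,5] (-(2*t**3 - 14*t**2 + 14*t + 30)) dt = 40/3.
Total enclosed area = 256/3 + 40/3 = 296/3.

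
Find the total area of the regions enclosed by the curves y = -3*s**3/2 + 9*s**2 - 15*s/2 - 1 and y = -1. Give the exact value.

Set the curves equal: -3*s**3/2 + 9*s**2 - 15*s/2 - 1 = -1, so -3*s**3/2 + 9*s**2 - 15*s/2 = 0, which factors as -3*s*(s - 5)*(s - 1)/2 = 0. The curves meet at s = 0, 1, 5.
On [0, 1], y = -1 is on top; that piece has area ∫[0,1] (-(-3*s**3/2 + 9*s**2 - 15*s/2)) ds = 9/8.
On [1, 5], y = -3*s**3/2 + 9*s**2 - 15*s/2 - 1 is on top; that piece has area ∫[1,5] (-3*s**3/2 + 9*s**2 - 15*s/2) ds = 48.
Total enclosed area = 9/8 + 48 = 393/8.

393/8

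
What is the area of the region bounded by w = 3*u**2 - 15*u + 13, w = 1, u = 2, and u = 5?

31/2

The difference (3*u**2 - 15*u + 13) - (1) = 3*u**2 - 15*u + 12 changes sign at u = 4 inside [2, 5], so split the integral there.
∫[2,4] (3*u**2 - 15*u + 12) du = -10; the area of that piece is 10.
∫[4,5] (3*u**2 - 15*u + 12) du = 11/2.
Total area = 10 + 11/2 = 31/2.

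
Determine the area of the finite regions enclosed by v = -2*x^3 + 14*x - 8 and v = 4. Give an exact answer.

Set the curves equal: -2*x^3 + 14*x - 8 = 4, so -2*x^3 + 14*x - 12 = 0, which factors as -2*(x - 2)*(x - 1)*(x + 3) = 0. The curves meet at x = -3, 1, 2.
On [-3, 1], v = 4 is on top; that piece has area ∫[-3,1] (-(-2*x^3 + 14*x - 12)) dx = 64.
On [1, 2], v = -2*x^3 + 14*x - 8 is on top; that piece has area ∫[1,2] (-2*x^3 + 14*x - 12) dx = 3/2.
Total enclosed area = 64 + 3/2 = 131/2.

131/2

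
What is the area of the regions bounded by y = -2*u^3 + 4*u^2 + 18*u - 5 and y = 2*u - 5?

296/3

Set the curves equal: -2*u^3 + 4*u^2 + 18*u - 5 = 2*u - 5, so -2*u^3 + 4*u^2 + 16*u = 0, which factors as -2*u*(u - 4)*(u + 2) = 0. The curves meet at u = -2, 0, 4.
On [-2, 0], y = 2*u - 5 is on top; that piece has area ∫[-2,0] (-(-2*u^3 + 4*u^2 + 16*u)) du = 40/3.
On [0, 4], y = -2*u^3 + 4*u^2 + 18*u - 5 is on top; that piece has area ∫[0,4] (-2*u^3 + 4*u^2 + 16*u) du = 256/3.
Total enclosed area = 40/3 + 256/3 = 296/3.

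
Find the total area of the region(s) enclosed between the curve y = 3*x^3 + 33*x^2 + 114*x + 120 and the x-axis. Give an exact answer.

37/4

The curve meets the x-axis where 3*x^3 + 33*x^2 + 114*x + 120 = 0, i.e. 3*(x + 2)*(x + 4)*(x + 5) = 0, at x = -5, -4, -2.
On [-5, -4] the curve lies above the axis; ∫[-5,-4] (3*x^3 + 33*x^2 + 114*x + 120) dx = 5/4, giving area 5/4.
On [-4, -2] the curve lies below the axis; ∫[-4,-2] (3*x^3 + 33*x^2 + 114*x + 120) dx = -8, giving area 8.
Total area = 5/4 + 8 = 37/4.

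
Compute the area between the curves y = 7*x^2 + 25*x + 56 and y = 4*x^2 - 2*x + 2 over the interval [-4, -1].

59/2

The difference (7*x^2 + 25*x + 56) - (4*x^2 - 2*x + 2) = 3*x^2 + 27*x + 54 changes sign at x = -3 inside [-4, -1], so split the integral there.
∫[-4,-3] (3*x^2 + 27*x + 54) dx = -7/2; the area of that piece is 7/2.
∫[-3,-1] (3*x^2 + 27*x + 54) dx = 26.
Total area = 7/2 + 26 = 59/2.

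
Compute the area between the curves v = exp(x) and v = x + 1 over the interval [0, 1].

-5/2 + exp(1)

On [0, 1], (exp(x)) - (x + 1) = -x + exp(x) - 1 is ≥ 0 throughout, so the area is a single integral of |-x + exp(x) - 1|.
∫[0,1] (-x + exp(x) - 1) dx = -5/2 + exp(1).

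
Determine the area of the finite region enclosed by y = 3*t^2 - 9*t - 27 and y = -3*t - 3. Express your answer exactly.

Set the curves equal: 3*t^2 - 9*t - 27 = -3*t - 3, so 3*t^2 - 6*t - 24 = 0, which factors as 3*(t - 4)*(t + 2) = 0. The curves meet at t = -2, 4.
On [-2, 4], y = -3*t - 3 is on top; that piece has area ∫[-2,4] (-(3*t^2 - 6*t - 24)) dt = 108.

108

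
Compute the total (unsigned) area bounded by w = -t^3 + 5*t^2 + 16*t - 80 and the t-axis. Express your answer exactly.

The curve meets the t-axis where -t^3 + 5*t^2 + 16*t - 80 = 0, i.e. -(t - 5)*(t - 4)*(t + 4) = 0, at t = -4, 4, 5.
On [-4, 4] the curve lies below the axis; ∫[-4,4] (-t^3 + 5*t^2 + 16*t - 80) dt = -1280/3, giving area 1280/3.
On [4, 5] the curve lies above the axis; ∫[4,5] (-t^3 + 5*t^2 + 16*t - 80) dt = 17/12, giving area 17/12.
Total area = 1280/3 + 17/12 = 5137/12.

5137/12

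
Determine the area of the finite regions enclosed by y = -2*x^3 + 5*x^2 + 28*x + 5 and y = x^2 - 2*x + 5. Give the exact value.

863/3

Set the curves equal: -2*x^3 + 5*x^2 + 28*x + 5 = x^2 - 2*x + 5, so -2*x^3 + 4*x^2 + 30*x = 0, which factors as -2*x*(x - 5)*(x + 3) = 0. The curves meet at x = -3, 0, 5.
On [-3, 0], y = x^2 - 2*x + 5 is on top; that piece has area ∫[-3,0] (-(-2*x^3 + 4*x^2 + 30*x)) dx = 117/2.
On [0, 5], y = -2*x^3 + 5*x^2 + 28*x + 5 is on top; that piece has area ∫[0,5] (-2*x^3 + 4*x^2 + 30*x) dx = 1375/6.
Total enclosed area = 117/2 + 1375/6 = 863/3.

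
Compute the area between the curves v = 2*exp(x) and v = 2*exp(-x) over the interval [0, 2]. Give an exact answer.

On [0, 2], (2*exp(x)) - (2*exp(-x)) = 2*exp(x) - 2*exp(-x) is ≥ 0 throughout, so the area is a single integral of |2*exp(x) - 2*exp(-x)|.
∫[0,2] (2*exp(x) - 2*exp(-x)) dx = -4 + 2*exp(-2) + 2*exp(2).

-4 + 2*exp(-2) + 2*exp(2)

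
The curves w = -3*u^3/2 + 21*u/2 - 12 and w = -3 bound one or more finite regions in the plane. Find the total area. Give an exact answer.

Set the curves equal: -3*u^3/2 + 21*u/2 - 12 = -3, so -3*u^3/2 + 21*u/2 - 9 = 0, which factors as -3*(u - 2)*(u - 1)*(u + 3)/2 = 0. The curves meet at u = -3, 1, 2.
On [-3, 1], w = -3 is on top; that piece has area ∫[-3,1] (-(-3*u^3/2 + 21*u/2 - 9)) du = 48.
On [1, 2], w = -3*u^3/2 + 21*u/2 - 12 is on top; that piece has area ∫[1,2] (-3*u^3/2 + 21*u/2 - 9) du = 9/8.
Total enclosed area = 48 + 9/8 = 393/8.

393/8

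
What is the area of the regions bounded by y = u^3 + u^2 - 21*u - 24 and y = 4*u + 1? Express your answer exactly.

Set the curves equal: u^3 + u^2 - 21*u - 24 = 4*u + 1, so u^3 + u^2 - 25*u - 25 = 0, which factors as (u - 5)*(u + 1)*(u + 5) = 0. The curves meet at u = -5, -1, 5.
On [-5, -1], y = u^3 + u^2 - 21*u - 24 is on top; that piece has area ∫[-5,-1] (u^3 + u^2 - 25*u - 25) du = 256/3.
On [-1, 5], y = 4*u + 1 is on top; that piece has area ∫[-1,5] (-(u^3 + u^2 - 25*u - 25)) du = 252.
Total enclosed area = 256/3 + 252 = 1012/3.

1012/3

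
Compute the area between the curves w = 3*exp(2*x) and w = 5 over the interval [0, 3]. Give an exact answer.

-37/2 - 11*log(3)/2 + log(15)/2 + 9*log(5)/2 + 3*exp(6)/2

The difference (3*exp(2*x)) - (5) = 3*exp(2*x) - 5 changes sign at x = -log(3)/2 + log(5)/2 inside [0, 3], so split the integral there.
∫[0,-log(3)/2 + log(5)/2] (3*exp(2*x) - 5) dx = log(9*sqrt(15)/125) + 1; the area of that piece is -1 + log(25*sqrt(15)/27).
∫[-log(3)/2 + log(5)/2,3] (3*exp(2*x) - 5) dx = -35/2 - 5*log(3)/2 + 5*log(5)/2 + 3*exp(6)/2.
Total area = (-1 + log(25*sqrt(15)/27)) + (-35/2 - 5*log(3)/2 + 5*log(5)/2 + 3*exp(6)/2) = -37/2 - 11*log(3)/2 + log(15)/2 + 9*log(5)/2 + 3*exp(6)/2.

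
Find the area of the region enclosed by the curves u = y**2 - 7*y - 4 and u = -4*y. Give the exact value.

Both boundary curves give u as a function of y, so integrate with respect to y. Setting them equal: y**2 - 3*y - 4 = 0, i.e. (y - 4)*(y + 1) = 0, so they meet at y = -1, 4.
For y in [-1, 4], u = y**2 - 7*y - 4 is on the left; area = ∫[-1,4] (-(y**2 - 3*y - 4)) dy = 125/6.

125/6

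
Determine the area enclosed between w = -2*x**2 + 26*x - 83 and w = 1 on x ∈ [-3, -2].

On [-3, -2], (-2*x**2 + 26*x - 83) - (1) = -2*x**2 + 26*x - 84 is ≤ 0 throughout, so the area is a single integral of |-2*x**2 + 26*x - 84|.
∫[-3,-2] (-2*x**2 + 26*x - 84) dx = -485/3; the area of that piece is 485/3.

485/3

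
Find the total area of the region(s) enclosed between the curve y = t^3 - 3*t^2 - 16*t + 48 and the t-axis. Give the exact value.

The curve meets the t-axis where t^3 - 3*t^2 - 16*t + 48 = 0, i.e. (t - 4)*(t - 3)*(t + 4) = 0, at t = -4, 3, 4.
On [-4, 3] the curve lies above the axis; ∫[-4,3] (t^3 - 3*t^2 - 16*t + 48) dt = 1029/4, giving area 1029/4.
On [3, 4] the curve lies below the axis; ∫[3,4] (t^3 - 3*t^2 - 16*t + 48) dt = -5/4, giving area 5/4.
Total area = 1029/4 + 5/4 = 517/2.

517/2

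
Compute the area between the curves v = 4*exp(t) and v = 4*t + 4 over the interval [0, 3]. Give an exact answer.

-34 + 4*exp(3)

On [0, 3], (4*exp(t)) - (4*t + 4) = -4*t + 4*exp(t) - 4 is ≥ 0 throughout, so the area is a single integral of |-4*t + 4*exp(t) - 4|.
∫[0,3] (-4*t + 4*exp(t) - 4) dt = -34 + 4*exp(3).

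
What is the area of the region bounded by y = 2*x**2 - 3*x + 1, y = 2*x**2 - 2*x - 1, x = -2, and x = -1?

On [-2, -1], (2*x**2 - 3*x + 1) - (2*x**2 - 2*x - 1) = -x + 2 is ≥ 0 throughout, so the area is a single integral of |-x + 2|.
∫[-2,-1] (-x + 2) dx = 7/2.

7/2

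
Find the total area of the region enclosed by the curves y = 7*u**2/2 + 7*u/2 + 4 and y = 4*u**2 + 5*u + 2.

Set the curves equal: 7*u**2/2 + 7*u/2 + 4 = 4*u**2 + 5*u + 2, so -u**2/2 - 3*u/2 + 2 = 0, which factors as -(u - 1)*(u + 4)/2 = 0. The curves meet at u = -4, 1.
On [-4, 1], y = 7*u**2/2 + 7*u/2 + 4 is on top; that piece has area ∫[-4,1] (-u**2/2 - 3*u/2 + 2) du = 125/12.

125/12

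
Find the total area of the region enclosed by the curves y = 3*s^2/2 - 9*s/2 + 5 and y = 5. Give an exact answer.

Set the curves equal: 3*s^2/2 - 9*s/2 + 5 = 5, so 3*s^2/2 - 9*s/2 = 0, which factors as 3*s*(s - 3)/2 = 0. The curves meet at s = 0, 3.
On [0, 3], y = 5 is on top; that piece has area ∫[0,3] (-(3*s^2/2 - 9*s/2)) ds = 27/4.

27/4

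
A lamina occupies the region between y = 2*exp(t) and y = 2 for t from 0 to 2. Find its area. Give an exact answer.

On [0, 2], (2*exp(t)) - (2) = 2*exp(t) - 2 is ≥ 0 throughout, so the area is a single integral of |2*exp(t) - 2|.
∫[0,2] (2*exp(t) - 2) dt = -6 + 2*exp(2).

-6 + 2*exp(2)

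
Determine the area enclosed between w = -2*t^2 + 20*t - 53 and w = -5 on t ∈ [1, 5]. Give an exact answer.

112/3

The difference (-2*t^2 + 20*t - 53) - (-5) = -2*t^2 + 20*t - 48 changes sign at t = 4 inside [1, 5], so split the integral there.
∫[1,4] (-2*t^2 + 20*t - 48) dt = -36; the area of that piece is 36.
∫[4,5] (-2*t^2 + 20*t - 48) dt = 4/3.
Total area = 36 + 4/3 = 112/3.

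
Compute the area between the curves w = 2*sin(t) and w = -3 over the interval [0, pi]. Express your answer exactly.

4 + 3*pi

On [0, pi], (2*sin(t)) - (-3) = 2*sin(t) + 3 is ≥ 0 throughout, so the area is a single integral of |2*sin(t) + 3|.
∫[0,pi] (2*sin(t) + 3) dt = 4 + 3*pi.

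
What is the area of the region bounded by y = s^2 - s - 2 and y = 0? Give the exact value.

Set the curves equal: s^2 - s - 2 = 0, so s^2 - s - 2 = 0, which factors as (s - 2)*(s + 1) = 0. The curves meet at s = -1, 2.
On [-1, 2], y = 0 is on top; that piece has area ∫[-1,2] (-(s^2 - s - 2)) ds = 9/2.

9/2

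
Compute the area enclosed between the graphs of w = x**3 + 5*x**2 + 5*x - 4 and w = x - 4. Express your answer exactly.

Set the curves equal: x**3 + 5*x**2 + 5*x - 4 = x - 4, so x**3 + 5*x**2 + 4*x = 0, which factors as x*(x + 1)*(x + 4) = 0. The curves meet at x = -4, -1, 0.
On [-4, -1], w = x**3 + 5*x**2 + 5*x - 4 is on top; that piece has area ∫[-4,-1] (x**3 + 5*x**2 + 4*x) dx = 45/4.
On [-1, 0], w = x - 4 is on top; that piece has area ∫[-1,0] (-(x**3 + 5*x**2 + 4*x)) dx = 7/12.
Total enclosed area = 45/4 + 7/12 = 71/6.

71/6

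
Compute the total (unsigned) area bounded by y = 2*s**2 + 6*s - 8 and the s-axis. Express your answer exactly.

The curve meets the s-axis where 2*s**2 + 6*s - 8 = 0, i.e. 2*(s - 1)*(s + 4) = 0, at s = -4, 1.
On [-4, 1] the curve lies below the axis; ∫[-4,1] (2*s**2 + 6*s - 8) ds = -125/3, giving area 125/3.

125/3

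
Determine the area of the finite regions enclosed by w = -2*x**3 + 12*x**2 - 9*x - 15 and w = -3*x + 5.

81

Set the curves equal: -2*x**3 + 12*x**2 - 9*x - 15 = -3*x + 5, so -2*x**3 + 12*x**2 - 6*x - 20 = 0, which factors as -2*(x - 5)*(x - 2)*(x + 1) = 0. The curves meet at x = -1, 2, 5.
On [-1, 2], w = -3*x + 5 is on top; that piece has area ∫[-1,2] (-(-2*x**3 + 12*x**2 - 6*x - 20)) dx = 81/2.
On [2, 5], w = -2*x**3 + 12*x**2 - 9*x - 15 is on top; that piece has area ∫[2,5] (-2*x**3 + 12*x**2 - 6*x - 20) dx = 81/2.
Total enclosed area = 81/2 + 81/2 = 81.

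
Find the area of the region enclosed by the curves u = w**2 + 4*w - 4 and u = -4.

32/3

Both boundary curves give u as a function of w, so integrate with respect to w. Setting them equal: w**2 + 4*w = 0, i.e. w*(w + 4) = 0, so they meet at w = -4, 0.
For w in [-4, 0], u = w**2 + 4*w - 4 is on the left; area = ∫[-4,0] (-(w**2 + 4*w)) dw = 32/3.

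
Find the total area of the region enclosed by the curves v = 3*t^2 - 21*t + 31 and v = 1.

Set the curves equal: 3*t^2 - 21*t + 31 = 1, so 3*t^2 - 21*t + 30 = 0, which factors as 3*(t - 5)*(t - 2) = 0. The curves meet at t = 2, 5.
On [2, 5], v = 1 is on top; that piece has area ∫[2,5] (-(3*t^2 - 21*t + 30)) dt = 27/2.

27/2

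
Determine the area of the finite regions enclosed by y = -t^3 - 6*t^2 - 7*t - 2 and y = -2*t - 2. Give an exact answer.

131/4

Set the curves equal: -t^3 - 6*t^2 - 7*t - 2 = -2*t - 2, so -t^3 - 6*t^2 - 5*t = 0, which factors as -t*(t + 1)*(t + 5) = 0. The curves meet at t = -5, -1, 0.
On [-5, -1], y = -2*t - 2 is on top; that piece has area ∫[-5,-1] (-(-t^3 - 6*t^2 - 5*t)) dt = 32.
On [-1, 0], y = -t^3 - 6*t^2 - 7*t - 2 is on top; that piece has area ∫[-1,0] (-t^3 - 6*t^2 - 5*t) dt = 3/4.
Total enclosed area = 32 + 3/4 = 131/4.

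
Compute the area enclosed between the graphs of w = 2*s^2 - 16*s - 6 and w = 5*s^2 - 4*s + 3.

4

Set the curves equal: 2*s^2 - 16*s - 6 = 5*s^2 - 4*s + 3, so -3*s^2 - 12*s - 9 = 0, which factors as -3*(s + 1)*(s + 3) = 0. The curves meet at s = -3, -1.
On [-3, -1], w = 2*s^2 - 16*s - 6 is on top; that piece has area ∫[-3,-1] (-3*s^2 - 12*s - 9) ds = 4.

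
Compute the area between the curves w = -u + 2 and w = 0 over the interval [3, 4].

3/2

On [3, 4], (-u + 2) - (0) = -u + 2 is ≤ 0 throughout, so the area is a single integral of |-u + 2|.
∫[3,4] (-u + 2) du = -3/2; the area of that piece is 3/2.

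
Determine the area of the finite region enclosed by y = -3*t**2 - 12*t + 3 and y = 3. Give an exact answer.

32

Set the curves equal: -3*t**2 - 12*t + 3 = 3, so -3*t**2 - 12*t = 0, which factors as -3*t*(t + 4) = 0. The curves meet at t = -4, 0.
On [-4, 0], y = -3*t**2 - 12*t + 3 is on top; that piece has area ∫[-4,0] (-3*t**2 - 12*t) dt = 32.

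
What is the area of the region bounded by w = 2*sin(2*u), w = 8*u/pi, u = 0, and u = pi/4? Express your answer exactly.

1 - pi/4

On [0, pi/4], (2*sin(2*u)) - (8*u/pi) = -8*u/pi + 2*sin(2*u) is ≥ 0 throughout, so the area is a single integral of |-8*u/pi + 2*sin(2*u)|.
∫[0,pi/4] (-8*u/pi + 2*sin(2*u)) du = 1 - pi/4.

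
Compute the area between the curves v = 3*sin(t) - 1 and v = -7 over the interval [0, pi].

On [0, pi], (3*sin(t) - 1) - (-7) = 3*sin(t) + 6 is ≥ 0 throughout, so the area is a single integral of |3*sin(t) + 6|.
∫[0,pi] (3*sin(t) + 6) dt = 6 + 6*pi.

6 + 6*pi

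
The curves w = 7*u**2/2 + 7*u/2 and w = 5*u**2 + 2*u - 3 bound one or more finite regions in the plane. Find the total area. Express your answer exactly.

Set the curves equal: 7*u**2/2 + 7*u/2 = 5*u**2 + 2*u - 3, so -3*u**2/2 + 3*u/2 + 3 = 0, which factors as -3*(u - 2)*(u + 1)/2 = 0. The curves meet at u = -1, 2.
On [-1, 2], w = 7*u**2/2 + 7*u/2 is on top; that piece has area ∫[-1,2] (-3*u**2/2 + 3*u/2 + 3) du = 27/4.

27/4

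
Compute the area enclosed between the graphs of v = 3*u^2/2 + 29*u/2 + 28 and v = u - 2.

Set the curves equal: 3*u^2/2 + 29*u/2 + 28 = u - 2, so 3*u^2/2 + 27*u/2 + 30 = 0, which factors as 3*(u + 4)*(u + 5)/2 = 0. The curves meet at u = -5, -4.
On [-5, -4], v = u - 2 is on top; that piece has area ∫[-5,-4] (-(3*u^2/2 + 27*u/2 + 30)) du = 1/4.

1/4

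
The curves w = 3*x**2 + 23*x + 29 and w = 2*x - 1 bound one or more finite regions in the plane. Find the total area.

27/2

Set the curves equal: 3*x**2 + 23*x + 29 = 2*x - 1, so 3*x**2 + 21*x + 30 = 0, which factors as 3*(x + 2)*(x + 5) = 0. The curves meet at x = -5, -2.
On [-5, -2], w = 2*x - 1 is on top; that piece has area ∫[-5,-2] (-(3*x**2 + 21*x + 30)) dx = 27/2.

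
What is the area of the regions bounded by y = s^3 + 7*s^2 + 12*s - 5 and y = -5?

71/6

Set the curves equal: s^3 + 7*s^2 + 12*s - 5 = -5, so s^3 + 7*s^2 + 12*s = 0, which factors as s*(s + 3)*(s + 4) = 0. The curves meet at s = -4, -3, 0.
On [-4, -3], y = s^3 + 7*s^2 + 12*s - 5 is on top; that piece has area ∫[-4,-3] (s^3 + 7*s^2 + 12*s) ds = 7/12.
On [-3, 0], y = -5 is on top; that piece has area ∫[-3,0] (-(s^3 + 7*s^2 + 12*s)) ds = 45/4.
Total enclosed area = 7/12 + 45/4 = 71/6.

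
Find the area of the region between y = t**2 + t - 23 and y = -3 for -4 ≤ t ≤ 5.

733/6

The difference (t**2 + t - 23) - (-3) = t**2 + t - 20 changes sign at t = 4 inside [-4, 5], so split the integral there.
∫[-4,4] (t**2 + t - 20) dt = -352/3; the area of that piece is 352/3.
∫[4,5] (t**2 + t - 20) dt = 29/6.
Total area = 352/3 + 29/6 = 733/6.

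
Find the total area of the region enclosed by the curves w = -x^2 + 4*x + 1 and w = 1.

32/3

Set the curves equal: -x^2 + 4*x + 1 = 1, so -x^2 + 4*x = 0, which factors as -x*(x - 4) = 0. The curves meet at x = 0, 4.
On [0, 4], w = -x^2 + 4*x + 1 is on top; that piece has area ∫[0,4] (-x^2 + 4*x) dx = 32/3.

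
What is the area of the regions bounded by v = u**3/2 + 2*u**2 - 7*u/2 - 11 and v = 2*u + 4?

863/12

Set the curves equal: u**3/2 + 2*u**2 - 7*u/2 - 11 = 2*u + 4, so u**3/2 + 2*u**2 - 11*u/2 - 15 = 0, which factors as (u - 3)*(u + 2)*(u + 5)/2 = 0. The curves meet at u = -5, -2, 3.
On [-5, -2], v = u**3/2 + 2*u**2 - 7*u/2 - 11 is on top; that piece has area ∫[-5,-2] (u**3/2 + 2*u**2 - 11*u/2 - 15) du = 117/8.
On [-2, 3], v = 2*u + 4 is on top; that piece has area ∫[-2,3] (-(u**3/2 + 2*u**2 - 11*u/2 - 15)) du = 1375/24.
Total enclosed area = 117/8 + 1375/24 = 863/12.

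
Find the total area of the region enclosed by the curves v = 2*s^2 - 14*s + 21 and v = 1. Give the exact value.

9

Set the curves equal: 2*s^2 - 14*s + 21 = 1, so 2*s^2 - 14*s + 20 = 0, which factors as 2*(s - 5)*(s - 2) = 0. The curves meet at s = 2, 5.
On [2, 5], v = 1 is on top; that piece has area ∫[2,5] (-(2*s^2 - 14*s + 20)) ds = 9.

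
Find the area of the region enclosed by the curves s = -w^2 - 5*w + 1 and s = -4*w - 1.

Both boundary curves give s as a function of w, so integrate with respect to w. Setting them equal: -w^2 - w + 2 = 0, i.e. -(w - 1)*(w + 2) = 0, so they meet at w = -2, 1.
For w in [-2, 1], s = -w^2 - 5*w + 1 is on the right; area = ∫[-2,1] (-w^2 - w + 2) dw = 9/2.

9/2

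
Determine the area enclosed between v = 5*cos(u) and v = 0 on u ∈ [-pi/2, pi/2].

On [-pi/2, pi/2], (5*cos(u)) - (0) = 5*cos(u) is ≥ 0 throughout, so the area is a single integral of |5*cos(u)|.
∫[-pi/2,pi/2] (5*cos(u)) du = 10.

10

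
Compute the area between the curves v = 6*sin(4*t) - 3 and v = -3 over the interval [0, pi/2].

6

The difference (6*sin(4*t) - 3) - (-3) = 6*sin(4*t) changes sign at t = pi/4 inside [0, pi/2], so split the integral there.
∫[0,pi/4] (6*sin(4*t)) dt = 3.
∫[pi/4,pi/2] (6*sin(4*t)) dt = -3; the area of that piece is 3.
Total area = 3 + 3 = 6.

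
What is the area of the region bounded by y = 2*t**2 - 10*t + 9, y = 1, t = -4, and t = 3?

165

The difference (2*t**2 - 10*t + 9) - (1) = 2*t**2 - 10*t + 8 changes sign at t = 1 inside [-4, 3], so split the integral there.
∫[-4,1] (2*t**2 - 10*t + 8) dt = 475/3.
∫[1,3] (2*t**2 - 10*t + 8) dt = -20/3; the area of that piece is 20/3.
Total area = 475/3 + 20/3 = 165.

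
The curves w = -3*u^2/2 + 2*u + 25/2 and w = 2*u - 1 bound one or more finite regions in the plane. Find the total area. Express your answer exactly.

Set the curves equal: -3*u^2/2 + 2*u + 25/2 = 2*u - 1, so -3*u^2/2 + 27/2 = 0, which factors as -3*(u - 3)*(u + 3)/2 = 0. The curves meet at u = -3, 3.
On [-3, 3], w = -3*u^2/2 + 2*u + 25/2 is on top; that piece has area ∫[-3,3] (-3*u^2/2 + 27/2) du = 54.

54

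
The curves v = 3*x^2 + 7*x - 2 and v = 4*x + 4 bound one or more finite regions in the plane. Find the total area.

27/2

Set the curves equal: 3*x^2 + 7*x - 2 = 4*x + 4, so 3*x^2 + 3*x - 6 = 0, which factors as 3*(x - 1)*(x + 2) = 0. The curves meet at x = -2, 1.
On [-2, 1], v = 4*x + 4 is on top; that piece has area ∫[-2,1] (-(3*x^2 + 3*x - 6)) dx = 27/2.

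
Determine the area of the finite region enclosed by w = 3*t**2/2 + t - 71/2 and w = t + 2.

250

Set the curves equal: 3*t**2/2 + t - 71/2 = t + 2, so 3*t**2/2 - 75/2 = 0, which factors as 3*(t - 5)*(t + 5)/2 = 0. The curves meet at t = -5, 5.
On [-5, 5], w = t + 2 is on top; that piece has area ∫[-5,5] (-(3*t**2/2 - 75/2)) dt = 250.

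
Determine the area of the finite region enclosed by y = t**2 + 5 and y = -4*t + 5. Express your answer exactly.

Set the curves equal: t**2 + 5 = -4*t + 5, so t**2 + 4*t = 0, which factors as t*(t + 4) = 0. The curves meet at t = -4, 0.
On [-4, 0], y = -4*t + 5 is on top; that piece has area ∫[-4,0] (-(t**2 + 4*t)) dt = 32/3.

32/3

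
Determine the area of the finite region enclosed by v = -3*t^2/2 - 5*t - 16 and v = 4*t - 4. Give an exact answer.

2

Set the curves equal: -3*t^2/2 - 5*t - 16 = 4*t - 4, so -3*t^2/2 - 9*t - 12 = 0, which factors as -3*(t + 2)*(t + 4)/2 = 0. The curves meet at t = -4, -2.
On [-4, -2], v = -3*t^2/2 - 5*t - 16 is on top; that piece has area ∫[-4,-2] (-3*t^2/2 - 9*t - 12) dt = 2.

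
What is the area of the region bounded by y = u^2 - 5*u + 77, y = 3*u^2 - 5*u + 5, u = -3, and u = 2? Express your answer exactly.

On [-3, 2], (u^2 - 5*u + 77) - (3*u^2 - 5*u + 5) = -2*u^2 + 72 is ≥ 0 throughout, so the area is a single integral of |-2*u^2 + 72|.
∫[-3,2] (-2*u^2 + 72) du = 1010/3.

1010/3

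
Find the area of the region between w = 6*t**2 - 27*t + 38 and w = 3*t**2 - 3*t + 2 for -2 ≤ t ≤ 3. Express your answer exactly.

165

The difference (6*t**2 - 27*t + 38) - (3*t**2 - 3*t + 2) = 3*t**2 - 24*t + 36 changes sign at t = 2 inside [-2, 3], so split the integral there.
∫[-2,2] (3*t**2 - 24*t + 36) dt = 160.
∫[2,3] (3*t**2 - 24*t + 36) dt = -5; the area of that piece is 5.
Total area = 160 + 5 = 165.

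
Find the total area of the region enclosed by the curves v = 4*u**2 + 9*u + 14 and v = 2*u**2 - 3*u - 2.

8/3

Set the curves equal: 4*u**2 + 9*u + 14 = 2*u**2 - 3*u - 2, so 2*u**2 + 12*u + 16 = 0, which factors as 2*(u + 2)*(u + 4) = 0. The curves meet at u = -4, -2.
On [-4, -2], v = 2*u**2 - 3*u - 2 is on top; that piece has area ∫[-4,-2] (-(2*u**2 + 12*u + 16)) du = 8/3.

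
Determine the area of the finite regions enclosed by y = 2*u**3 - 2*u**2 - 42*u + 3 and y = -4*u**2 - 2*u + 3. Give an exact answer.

Set the curves equal: 2*u**3 - 2*u**2 - 42*u + 3 = -4*u**2 - 2*u + 3, so 2*u**3 + 2*u**2 - 40*u = 0, which factors as 2*u*(u - 4)*(u + 5) = 0. The curves meet at u = -5, 0, 4.
On [-5, 0], y = 2*u**3 - 2*u**2 - 42*u + 3 is on top; that piece has area ∫[-5,0] (2*u**3 + 2*u**2 - 40*u) du = 1625/6.
On [0, 4], y = -4*u**2 - 2*u + 3 is on top; that piece has area ∫[0,4] (-(2*u**3 + 2*u**2 - 40*u)) du = 448/3.
Total enclosed area = 1625/6 + 448/3 = 2521/6.

2521/6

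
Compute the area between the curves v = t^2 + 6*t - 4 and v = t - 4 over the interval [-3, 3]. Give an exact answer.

45

The difference (t^2 + 6*t - 4) - (t - 4) = t^2 + 5*t changes sign at t = 0 inside [-3, 3], so split the integral there.
∫[-3,0] (t^2 + 5*t) dt = -27/2; the area of that piece is 27/2.
∫[0,3] (t^2 + 5*t) dt = 63/2.
Total area = 27/2 + 63/2 = 45.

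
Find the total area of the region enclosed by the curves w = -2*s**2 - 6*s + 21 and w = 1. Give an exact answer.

343/3

Set the curves equal: -2*s**2 - 6*s + 21 = 1, so -2*s**2 - 6*s + 20 = 0, which factors as -2*(s - 2)*(s + 5) = 0. The curves meet at s = -5, 2.
On [-5, 2], w = -2*s**2 - 6*s + 21 is on top; that piece has area ∫[-5,2] (-2*s**2 - 6*s + 20) ds = 343/3.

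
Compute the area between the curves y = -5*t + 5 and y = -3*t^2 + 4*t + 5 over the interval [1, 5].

36

The difference (-5*t + 5) - (-3*t^2 + 4*t + 5) = 3*t^2 - 9*t changes sign at t = 3 inside [1, 5], so split the integral there.
∫[1,3] (3*t^2 - 9*t) dt = -10; the area of that piece is 10.
∫[3,5] (3*t^2 - 9*t) dt = 26.
Total area = 10 + 26 = 36.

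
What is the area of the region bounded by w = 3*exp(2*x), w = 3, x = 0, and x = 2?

-15/2 + 3*exp(4)/2

On [0, 2], (3*exp(2*x)) - (3) = 3*exp(2*x) - 3 is ≥ 0 throughout, so the area is a single integral of |3*exp(2*x) - 3|.
∫[0,2] (3*exp(2*x) - 3) dx = -15/2 + 3*exp(4)/2.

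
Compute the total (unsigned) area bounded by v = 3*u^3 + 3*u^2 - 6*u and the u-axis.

37/4

The curve meets the u-axis where 3*u^3 + 3*u^2 - 6*u = 0, i.e. 3*u*(u - 1)*(u + 2) = 0, at u = -2, 0, 1.
On [-2, 0] the curve lies above the axis; ∫[-2,0] (3*u^3 + 3*u^2 - 6*u) du = 8, giving area 8.
On [0, 1] the curve lies below the axis; ∫[0,1] (3*u^3 + 3*u^2 - 6*u) du = -5/4, giving area 5/4.
Total area = 8 + 5/4 = 37/4.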